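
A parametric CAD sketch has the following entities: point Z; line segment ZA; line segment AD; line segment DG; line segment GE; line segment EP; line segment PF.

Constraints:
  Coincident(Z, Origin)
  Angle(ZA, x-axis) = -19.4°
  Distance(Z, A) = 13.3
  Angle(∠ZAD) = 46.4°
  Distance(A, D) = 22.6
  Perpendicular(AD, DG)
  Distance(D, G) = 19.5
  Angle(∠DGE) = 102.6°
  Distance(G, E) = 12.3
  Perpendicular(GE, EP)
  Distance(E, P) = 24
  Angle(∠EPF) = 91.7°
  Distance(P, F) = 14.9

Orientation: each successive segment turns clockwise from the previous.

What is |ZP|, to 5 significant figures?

11.519

Z is at the origin; ZA runs at -19.4° with length 13.3, so A = (12.545, -4.4177). ∠ZAD = 46.4° gives AD at -153.00° from the x-axis; with |AD| = 22.6, D = (-7.5919, -14.678). AD is perpendicular to DG, so DG runs at 117.00°; with |DG| = 19.5, G = (-16.445, 2.6967). ∠DGE = 102.6° gives GE at 39.600° from the x-axis; with |GE| = 12.3, E = (-6.9674, 10.537). The perpendicularity gives EP at right angles to GE, so EP runs at -50.400°; with |EP| = 24.0, P = (8.3308, -7.9553). Then |ZP| = |P − Z| = 11.519.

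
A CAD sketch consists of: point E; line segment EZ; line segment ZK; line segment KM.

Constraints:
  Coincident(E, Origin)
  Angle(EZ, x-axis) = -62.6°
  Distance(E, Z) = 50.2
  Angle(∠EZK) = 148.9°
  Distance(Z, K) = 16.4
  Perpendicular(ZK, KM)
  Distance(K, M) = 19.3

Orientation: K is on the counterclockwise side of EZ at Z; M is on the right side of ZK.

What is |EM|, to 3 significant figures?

74.6

E is at the origin; EZ runs at -62.6° with length 50.2, so Z = 50.2·(cos -62.6°, sin -62.6°) = (23.1, -44.6). ∠EZK = 148.9°, so ZK runs at -62.6° + (180° − 148.9°) = -31.5° from the x-axis; with |ZK| = 16.4, K = Z + 16.4·(cos -31.5°, sin -31.5°) = (37.1, -53.1). ZK ⟂ KM; with |KM| = 19.3 on the right of ZK, M = K + 19.3·(-0.522, -0.853) = (27.0, -69.6). Then |EM| = |M − E| = 74.6.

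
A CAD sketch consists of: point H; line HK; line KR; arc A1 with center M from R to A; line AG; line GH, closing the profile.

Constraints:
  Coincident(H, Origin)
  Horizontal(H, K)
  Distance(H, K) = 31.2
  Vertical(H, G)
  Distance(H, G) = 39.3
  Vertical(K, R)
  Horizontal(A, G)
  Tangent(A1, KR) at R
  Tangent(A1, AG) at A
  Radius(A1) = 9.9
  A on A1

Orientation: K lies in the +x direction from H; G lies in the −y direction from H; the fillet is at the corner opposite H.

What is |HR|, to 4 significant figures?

42.87

The virtual corner opposite H is at (31.20, -39.30). Since A1 is tangent to KR there, MR ⟂ KR and since A1 is tangent to AG there, MA ⟂ AG, with radius 9.9, so the center M sits 9.9 in from both sides at M = (21.30, -29.40). That places the tangent points at R = (31.20, -29.40) on KR and A = (21.30, -39.30) on AG. Then |HR| = |R − H| = 42.87.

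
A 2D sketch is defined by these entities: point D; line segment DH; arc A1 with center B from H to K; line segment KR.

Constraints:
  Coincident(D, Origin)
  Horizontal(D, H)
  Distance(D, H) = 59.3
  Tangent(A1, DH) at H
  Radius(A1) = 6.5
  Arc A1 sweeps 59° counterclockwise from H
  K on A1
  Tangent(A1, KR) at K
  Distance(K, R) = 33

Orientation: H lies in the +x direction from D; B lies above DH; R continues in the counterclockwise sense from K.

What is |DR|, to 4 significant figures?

87.70

D is at the origin; DH is horizontal with |DH| = 59.3 and H on the +x side, so H = (59.30, 0.000). A1 meets DH tangentially, so BH is at right angles to DH, so B = H + (0, 6.5) = (59.30, 6.500). On A1, H sits at bearing -90° from B; a 59° counterclockwise sweep puts K at bearing -31°, so K = B + 6.5·(cos -31°, sin -31°) = (64.87, 3.152). A1 meets KR tangentially, so BK is at right angles to KR, so KR runs along (−sin -31°, cos -31°); with |KR| = 33.0, R = (81.87, 31.44). Then |DR| = |R − D| = 87.70.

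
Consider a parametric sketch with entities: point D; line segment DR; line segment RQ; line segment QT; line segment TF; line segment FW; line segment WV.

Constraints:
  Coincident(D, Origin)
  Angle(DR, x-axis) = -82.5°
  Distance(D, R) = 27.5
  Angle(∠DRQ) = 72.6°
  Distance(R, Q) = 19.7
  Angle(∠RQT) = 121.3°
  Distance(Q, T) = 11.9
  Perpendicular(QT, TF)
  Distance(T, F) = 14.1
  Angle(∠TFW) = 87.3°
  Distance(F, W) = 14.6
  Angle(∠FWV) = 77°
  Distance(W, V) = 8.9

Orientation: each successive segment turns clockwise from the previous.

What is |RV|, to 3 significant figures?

15.6

D is at the origin; DR runs at -82.5° with length 27.5, so R = (3.59, -27.3). ∠DRQ = 72.6° gives RQ at 170° from the x-axis; with |RQ| = 19.7, Q = (-15.8, -23.9). ∠RQT = 121.3° gives QT at 111° from the x-axis; with |QT| = 11.9, T = (-20.2, -12.8). The perpendicularity gives TF at right angles to QT, so TF runs at 21.4°; with |TF| = 14.1, F = (-7.03, -7.65). ∠TFW = 87.3° gives FW at -71.3° from the x-axis; with |FW| = 14.6, W = (-2.35, -21.5). ∠FWV = 77.0° gives WV at -174° from the x-axis; with |WV| = 8.9, V = (-11.2, -22.4). Then |RV| = |V − R| = 15.6.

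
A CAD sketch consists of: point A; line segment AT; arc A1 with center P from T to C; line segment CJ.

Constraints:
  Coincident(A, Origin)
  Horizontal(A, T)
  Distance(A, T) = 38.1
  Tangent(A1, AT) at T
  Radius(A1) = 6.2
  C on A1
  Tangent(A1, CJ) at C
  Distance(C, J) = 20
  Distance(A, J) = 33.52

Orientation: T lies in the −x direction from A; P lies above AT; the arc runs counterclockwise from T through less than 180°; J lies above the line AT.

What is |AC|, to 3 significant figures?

32.6

A is at the origin; AT is horizontal with |AT| = 38.1 and T on the −x side, so T = (-38.1, 0.00). The tangent condition forces PT to be normal to AT, so P = T + (0, 6.2) = (-38.1, 6.20). Since PC ⟂ CJ (tangency), |PJ| = √(6.2² + 20.0²) = 20.9 regardless of where C sits on A1. So J lies on both circle(A, 33.52) and circle(P, 20.9); the above-AT intersection is J = (-24.9, 22.4). C is the foot of the tangent from J: C = (-32.3, 3.89).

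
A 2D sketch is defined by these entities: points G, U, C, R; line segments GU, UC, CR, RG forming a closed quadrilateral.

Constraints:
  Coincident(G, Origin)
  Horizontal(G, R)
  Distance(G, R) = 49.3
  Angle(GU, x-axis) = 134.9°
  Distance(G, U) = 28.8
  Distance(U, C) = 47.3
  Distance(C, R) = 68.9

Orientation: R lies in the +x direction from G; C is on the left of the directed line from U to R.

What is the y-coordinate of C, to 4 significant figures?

56.64

G is at the origin; GR is horizontal with |GR| = 49.3 and R in +x, so R = (49.3, 0). GU runs at 134.9° with |GU| = 28.8, so U = (-20.33, 20.40). C is determined by |UC| = 47.3 and |CR| = 68.9 together: it lies at the intersection of circle(U, 47.3) and circle(R, 68.9). With |UR| = 72.56, the foot of the radical line on UR is 18.98 from U and the perpendicular offset is √(47.3² − 18.98²) = 43.32. Taking the left-of-UR solution: C = (10.07, 56.64).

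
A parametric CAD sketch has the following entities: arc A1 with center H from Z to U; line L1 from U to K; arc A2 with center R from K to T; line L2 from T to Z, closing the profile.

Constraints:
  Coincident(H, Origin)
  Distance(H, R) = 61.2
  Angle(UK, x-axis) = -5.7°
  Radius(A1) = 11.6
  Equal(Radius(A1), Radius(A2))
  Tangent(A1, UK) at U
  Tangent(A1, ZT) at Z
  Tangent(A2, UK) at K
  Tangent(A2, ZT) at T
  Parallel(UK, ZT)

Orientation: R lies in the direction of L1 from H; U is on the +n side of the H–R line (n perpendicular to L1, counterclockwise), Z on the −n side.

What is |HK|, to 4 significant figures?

62.29

Tangency of A1 to both parallel lines with radius 11.6 puts U and Z at H ± 11.6·n: U = (1.152, 11.54), Z = (-1.152, -11.54). Equal radii place K and T the same way about R: K = R + 11.6·n = (62.05, 5.464), T = R − 11.6·n = (59.75, -17.62). Then |HK| = |K − H| = 62.29.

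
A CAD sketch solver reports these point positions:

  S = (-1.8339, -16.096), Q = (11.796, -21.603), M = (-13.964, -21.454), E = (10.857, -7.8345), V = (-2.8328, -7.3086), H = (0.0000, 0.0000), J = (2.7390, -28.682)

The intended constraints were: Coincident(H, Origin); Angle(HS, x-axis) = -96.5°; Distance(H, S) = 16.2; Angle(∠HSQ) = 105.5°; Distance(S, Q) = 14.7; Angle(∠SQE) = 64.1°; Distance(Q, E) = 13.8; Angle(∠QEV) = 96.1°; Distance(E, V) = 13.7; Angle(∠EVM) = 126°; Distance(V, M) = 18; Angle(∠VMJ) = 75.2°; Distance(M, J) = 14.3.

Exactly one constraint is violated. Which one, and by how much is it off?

Distance(M, J) = 14.3 — off by 3.90.

H = (0.00, 0.00) ✓; HS at -96.50° ✓; |HS| = 16.20 ✓; ∠HSQ = 105.5° ✓; |SQ| = 14.70 ✓; ∠SQE = 64.10° ✓; |QE| = 13.80 ✓; ∠QEV = 96.10° ✓; |EV| = 13.70 ✓; ∠EVM = 126.0° ✓; |VM| = 18.00 ✓; ∠VMJ = 75.20° ✓; |MJ| = 18.20 ✗.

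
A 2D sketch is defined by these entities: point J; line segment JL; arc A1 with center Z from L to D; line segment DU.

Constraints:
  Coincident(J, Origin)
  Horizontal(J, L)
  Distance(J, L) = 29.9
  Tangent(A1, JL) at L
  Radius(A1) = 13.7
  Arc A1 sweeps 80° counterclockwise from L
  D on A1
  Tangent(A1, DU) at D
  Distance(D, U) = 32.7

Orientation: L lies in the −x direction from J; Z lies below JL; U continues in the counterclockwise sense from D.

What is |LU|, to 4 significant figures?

47.56

On A1, L sits at bearing 90° from Z; an 80° counterclockwise sweep puts D at bearing 170°, so D = Z + 13.7·(cos 170°, sin 170°) = (-43.39, -11.32). A1 meets DU tangentially, so ZD is at right angles to DU, so DU runs along (−sin 170°, cos 170°); with |DU| = 32.7, U = (-49.07, -43.52). Then |LU| = |U − L| = 47.56.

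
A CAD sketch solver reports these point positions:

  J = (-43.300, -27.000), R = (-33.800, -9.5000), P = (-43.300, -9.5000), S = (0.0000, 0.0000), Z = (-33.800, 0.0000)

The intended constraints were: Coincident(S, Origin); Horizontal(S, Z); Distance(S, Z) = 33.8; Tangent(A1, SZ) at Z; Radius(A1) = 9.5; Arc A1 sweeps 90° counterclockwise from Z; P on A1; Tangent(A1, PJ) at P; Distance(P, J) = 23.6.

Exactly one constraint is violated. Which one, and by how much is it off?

Distance(P, J) = 23.6 — off by 6.10.

S = (0.00, 0.00) ✓; S.y = 0.00, Z.y = 0.00 ✓; |SZ| = 33.80 ✓; ∠(RZ, ZS) = 90.00° ✓; |RZ| = 9.500 ✓; bearing(R→P) − bearing(R→Z) = 90.00° ✓; |RP| = 9.500 ✓; ∠(RP, PJ) = 90.00° ✓; |PJ| = 17.50 ✗.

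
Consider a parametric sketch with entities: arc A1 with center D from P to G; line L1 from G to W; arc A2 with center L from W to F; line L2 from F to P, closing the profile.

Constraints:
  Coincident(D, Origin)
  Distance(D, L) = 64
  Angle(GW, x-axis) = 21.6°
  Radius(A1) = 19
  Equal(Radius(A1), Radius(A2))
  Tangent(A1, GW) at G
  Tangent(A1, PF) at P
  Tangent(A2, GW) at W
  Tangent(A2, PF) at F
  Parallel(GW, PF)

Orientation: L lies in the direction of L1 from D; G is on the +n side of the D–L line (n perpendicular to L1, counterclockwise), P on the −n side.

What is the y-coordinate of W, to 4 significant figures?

41.23

Tangency of A1 to both parallel lines with radius 19.0 puts G and P at D ± 19.0·n: G = (-6.994, 17.67), P = (6.994, -17.67). Equal radii place W and F the same way about L: W = L + 19.0·n = (52.51, 41.23), F = L − 19.0·n = (66.50, 5.894). So W.y = 41.23.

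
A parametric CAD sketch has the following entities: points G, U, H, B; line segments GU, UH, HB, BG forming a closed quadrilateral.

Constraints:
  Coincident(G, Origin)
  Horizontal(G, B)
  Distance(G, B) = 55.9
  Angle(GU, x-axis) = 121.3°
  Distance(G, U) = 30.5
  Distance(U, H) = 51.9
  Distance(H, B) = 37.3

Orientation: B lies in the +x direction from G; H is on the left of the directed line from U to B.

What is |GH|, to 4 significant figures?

47.61

G is at the origin; GB is horizontal with |GB| = 55.9 and B in +x, so B = (55.9, 0). GU runs at 121.3° with |GU| = 30.5, so U = (-15.85, 26.06). H is determined by |UH| = 51.9 and |HB| = 37.3 together: it lies at the intersection of circle(U, 51.9) and circle(B, 37.3). With |UB| = 76.33, the foot of the radical line on UB is 46.70 from U and the perpendicular offset is √(51.9² − 46.70²) = 22.65. Taking the left-of-UB solution: H = (35.78, 31.41).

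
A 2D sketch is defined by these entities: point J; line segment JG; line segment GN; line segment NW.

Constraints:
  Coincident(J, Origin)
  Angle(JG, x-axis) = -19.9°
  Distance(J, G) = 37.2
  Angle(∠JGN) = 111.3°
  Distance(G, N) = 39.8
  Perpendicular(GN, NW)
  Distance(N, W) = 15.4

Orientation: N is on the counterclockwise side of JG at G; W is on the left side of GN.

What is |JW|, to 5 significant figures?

56.685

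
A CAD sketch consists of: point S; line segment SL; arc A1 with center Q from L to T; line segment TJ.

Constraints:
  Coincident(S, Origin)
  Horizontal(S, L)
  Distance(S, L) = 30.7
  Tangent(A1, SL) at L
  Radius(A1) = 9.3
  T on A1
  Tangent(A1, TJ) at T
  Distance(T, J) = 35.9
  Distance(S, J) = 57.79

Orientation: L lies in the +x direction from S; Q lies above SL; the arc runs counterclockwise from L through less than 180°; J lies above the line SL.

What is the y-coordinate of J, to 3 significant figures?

46.2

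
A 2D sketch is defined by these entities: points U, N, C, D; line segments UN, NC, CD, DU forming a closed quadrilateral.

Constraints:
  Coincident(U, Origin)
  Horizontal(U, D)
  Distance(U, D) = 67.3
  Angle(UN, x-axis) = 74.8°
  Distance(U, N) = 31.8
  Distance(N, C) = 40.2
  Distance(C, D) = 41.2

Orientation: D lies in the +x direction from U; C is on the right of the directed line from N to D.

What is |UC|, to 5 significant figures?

26.940

Checks: U = (0.00, 0.00) ✓; |NC| = 40.20 ✓; |CD| = 41.20 ✓.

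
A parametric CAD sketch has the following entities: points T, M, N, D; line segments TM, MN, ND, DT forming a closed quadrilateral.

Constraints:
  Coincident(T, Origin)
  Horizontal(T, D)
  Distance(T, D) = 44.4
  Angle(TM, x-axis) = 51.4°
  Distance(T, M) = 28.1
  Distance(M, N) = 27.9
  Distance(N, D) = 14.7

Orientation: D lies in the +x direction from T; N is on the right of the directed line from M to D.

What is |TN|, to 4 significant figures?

30.16

Checks: |MN| = 27.90 ✓; |ND| = 14.70 ✓.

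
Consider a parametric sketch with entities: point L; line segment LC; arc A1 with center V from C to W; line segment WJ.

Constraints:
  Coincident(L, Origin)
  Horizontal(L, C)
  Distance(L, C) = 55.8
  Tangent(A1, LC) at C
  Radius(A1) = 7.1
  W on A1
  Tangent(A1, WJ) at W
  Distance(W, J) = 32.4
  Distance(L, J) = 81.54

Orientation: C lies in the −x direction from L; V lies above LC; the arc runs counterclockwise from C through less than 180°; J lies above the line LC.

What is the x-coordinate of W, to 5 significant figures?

-50.765

L is at the origin; L and C share the same y with |LC| = 55.8 and C on the −x side, so C = (-55.800, 0.0000). Since A1 is tangent to LC there, VC ⟂ LC, so V = C + (0, 7.1) = (-55.800, 7.1000). Since VW ⟂ WJ (tangency), |VJ| = √(7.1² + 32.4²) = 33.169 regardless of where W sits on A1. So J lies on both circle(L, 81.54) and circle(V, 33.169); the above-LC intersection is J = (-73.606, 35.084). W is the foot of the tangent from J: W = (-50.765, 12.105).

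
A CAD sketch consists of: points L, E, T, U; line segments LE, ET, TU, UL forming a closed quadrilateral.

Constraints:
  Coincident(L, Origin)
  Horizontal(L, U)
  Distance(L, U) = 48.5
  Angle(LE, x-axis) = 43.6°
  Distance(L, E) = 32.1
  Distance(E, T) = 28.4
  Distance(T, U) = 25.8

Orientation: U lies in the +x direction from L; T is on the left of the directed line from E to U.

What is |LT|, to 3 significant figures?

57.5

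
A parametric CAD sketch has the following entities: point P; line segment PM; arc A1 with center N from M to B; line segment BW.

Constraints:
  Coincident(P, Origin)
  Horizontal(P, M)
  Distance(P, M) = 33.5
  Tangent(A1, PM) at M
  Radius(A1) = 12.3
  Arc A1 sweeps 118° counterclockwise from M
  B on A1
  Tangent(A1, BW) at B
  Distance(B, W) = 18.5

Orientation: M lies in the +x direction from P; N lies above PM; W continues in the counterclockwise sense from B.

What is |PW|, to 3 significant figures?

49.6

P is at the origin; P and M share the same y with |PM| = 33.5 and M on the +x side, so M = (33.5, 0.00). A1 meets PM tangentially, so NM is at right angles to PM, so N = M + (0, 12.3) = (33.5, 12.3). On A1, M sits at bearing -90° from N; a 118° counterclockwise sweep puts B at bearing 28°, so B = N + 12.3·(cos 28°, sin 28°) = (44.4, 18.1). The tangent condition forces NB to be normal to BW, so BW runs along (−sin 28°, cos 28°); with |BW| = 18.5, W = (35.7, 34.4). Then |PW| = |W − P| = 49.6.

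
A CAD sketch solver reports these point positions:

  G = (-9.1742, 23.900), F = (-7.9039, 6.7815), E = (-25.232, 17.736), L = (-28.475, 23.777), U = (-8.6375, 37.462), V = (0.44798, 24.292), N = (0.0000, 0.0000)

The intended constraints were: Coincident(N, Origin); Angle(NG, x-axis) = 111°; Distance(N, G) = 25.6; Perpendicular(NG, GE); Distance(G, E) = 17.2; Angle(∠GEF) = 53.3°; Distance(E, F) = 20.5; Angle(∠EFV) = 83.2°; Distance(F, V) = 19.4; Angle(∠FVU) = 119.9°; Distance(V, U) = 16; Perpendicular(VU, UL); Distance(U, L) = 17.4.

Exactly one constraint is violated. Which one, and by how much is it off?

Distance(U, L) = 17.4 — off by 6.70.

N = (0.00, 0.00) ✓; NG at 111.0° ✓; |NG| = 25.60 ✓; ∠(NG, GE) = 90.00° ✓; |GE| = 17.20 ✓; ∠GEF = 53.30° ✓; |EF| = 20.50 ✓; ∠EFV = 83.20° ✓; |FV| = 19.40 ✓; ∠FVU = 119.9° ✓; |VU| = 16.00 ✓; ∠(VU, UL) = 90.00° ✓; |UL| = 24.10 ✗.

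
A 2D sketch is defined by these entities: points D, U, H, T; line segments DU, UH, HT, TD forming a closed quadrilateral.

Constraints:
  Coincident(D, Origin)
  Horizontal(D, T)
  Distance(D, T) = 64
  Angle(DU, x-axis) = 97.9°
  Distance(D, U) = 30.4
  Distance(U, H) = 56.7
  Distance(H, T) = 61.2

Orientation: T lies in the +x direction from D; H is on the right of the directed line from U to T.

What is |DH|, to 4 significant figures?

26.52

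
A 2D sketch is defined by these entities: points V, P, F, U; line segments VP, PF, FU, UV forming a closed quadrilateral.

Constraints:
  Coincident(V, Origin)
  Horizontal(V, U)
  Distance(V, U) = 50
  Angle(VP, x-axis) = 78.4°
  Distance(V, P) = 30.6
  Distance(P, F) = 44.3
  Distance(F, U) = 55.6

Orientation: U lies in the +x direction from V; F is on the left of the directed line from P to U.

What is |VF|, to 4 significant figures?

69.67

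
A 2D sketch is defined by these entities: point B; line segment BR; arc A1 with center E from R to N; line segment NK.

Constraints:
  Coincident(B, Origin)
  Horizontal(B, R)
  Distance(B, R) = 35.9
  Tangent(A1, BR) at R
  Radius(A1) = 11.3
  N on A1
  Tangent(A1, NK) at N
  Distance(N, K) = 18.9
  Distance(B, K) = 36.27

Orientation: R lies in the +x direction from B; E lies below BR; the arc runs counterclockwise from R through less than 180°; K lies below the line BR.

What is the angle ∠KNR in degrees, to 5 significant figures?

138.65°

B is at the origin; BR is horizontal with |BR| = 35.9 and R on the +x side, so R = (35.900, 0.0000). Since A1 is tangent to BR there, ER ⟂ BR, so E = R + (0, -11.3) = (35.900, -11.300). Since EN ⟂ NK (tangency), |EK| = √(11.3² + 18.9²) = 22.020 regardless of where N sits on A1. So K lies on both circle(B, 36.27) and circle(E, 22.020); the below-BR intersection is K = (22.291, -28.612). N is the foot of the tangent from K: N = (24.692, -9.8647).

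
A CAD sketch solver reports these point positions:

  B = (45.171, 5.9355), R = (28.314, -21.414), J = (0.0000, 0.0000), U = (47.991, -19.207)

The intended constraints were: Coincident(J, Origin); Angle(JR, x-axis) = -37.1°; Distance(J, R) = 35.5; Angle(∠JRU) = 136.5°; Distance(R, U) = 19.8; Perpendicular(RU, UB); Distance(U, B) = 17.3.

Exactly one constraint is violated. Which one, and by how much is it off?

Distance(U, B) = 17.3 — off by 8.00.

J = (0.00, 0.00) ✓; JR at -37.10° ✓; |JR| = 35.50 ✓; ∠JRU = 136.5° ✓; |RU| = 19.80 ✓; ∠(RU, UB) = 90.00° ✓; |UB| = 25.30 ✗.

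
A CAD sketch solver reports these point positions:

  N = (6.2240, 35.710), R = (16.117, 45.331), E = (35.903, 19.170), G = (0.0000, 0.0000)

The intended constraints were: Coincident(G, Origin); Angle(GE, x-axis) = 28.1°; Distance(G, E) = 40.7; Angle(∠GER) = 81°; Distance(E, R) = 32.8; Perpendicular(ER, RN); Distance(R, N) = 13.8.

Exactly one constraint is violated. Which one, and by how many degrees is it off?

Perpendicular(ER, RN) — off by 7.10°.

G = (0.00, 0.00) ✓; GE at 28.10° ✓; |GE| = 40.70 ✓; ∠GER = 81.00° ✓; |ER| = 32.80 ✓; ∠(ER, RN) = 97.10° ✗; |RN| = 13.80 ✓.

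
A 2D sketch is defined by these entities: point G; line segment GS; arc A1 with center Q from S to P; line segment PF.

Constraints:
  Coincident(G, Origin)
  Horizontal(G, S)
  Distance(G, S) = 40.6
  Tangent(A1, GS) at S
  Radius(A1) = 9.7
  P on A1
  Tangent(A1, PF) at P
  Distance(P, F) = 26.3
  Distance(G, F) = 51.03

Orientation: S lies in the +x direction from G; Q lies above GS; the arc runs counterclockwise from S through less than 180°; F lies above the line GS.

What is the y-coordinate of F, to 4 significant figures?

37.16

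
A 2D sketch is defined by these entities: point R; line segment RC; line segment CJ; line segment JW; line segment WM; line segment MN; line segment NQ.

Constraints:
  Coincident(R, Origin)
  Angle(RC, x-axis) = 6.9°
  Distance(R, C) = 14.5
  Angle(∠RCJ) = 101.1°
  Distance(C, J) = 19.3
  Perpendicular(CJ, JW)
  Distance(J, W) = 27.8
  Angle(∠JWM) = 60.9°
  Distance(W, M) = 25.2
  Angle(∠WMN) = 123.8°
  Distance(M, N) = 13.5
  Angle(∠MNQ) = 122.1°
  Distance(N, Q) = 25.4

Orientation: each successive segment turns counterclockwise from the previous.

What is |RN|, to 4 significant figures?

12.18

∠JWM = 60.9° gives WM at -65.10° from the x-axis; with |WM| = 25.2, M = (-1.307, 0.1687). ∠WMN = 123.8° gives MN at -8.900° from the x-axis; with |MN| = 13.5, N = (12.03, -1.920). Then |RN| = |N − R| = 12.18.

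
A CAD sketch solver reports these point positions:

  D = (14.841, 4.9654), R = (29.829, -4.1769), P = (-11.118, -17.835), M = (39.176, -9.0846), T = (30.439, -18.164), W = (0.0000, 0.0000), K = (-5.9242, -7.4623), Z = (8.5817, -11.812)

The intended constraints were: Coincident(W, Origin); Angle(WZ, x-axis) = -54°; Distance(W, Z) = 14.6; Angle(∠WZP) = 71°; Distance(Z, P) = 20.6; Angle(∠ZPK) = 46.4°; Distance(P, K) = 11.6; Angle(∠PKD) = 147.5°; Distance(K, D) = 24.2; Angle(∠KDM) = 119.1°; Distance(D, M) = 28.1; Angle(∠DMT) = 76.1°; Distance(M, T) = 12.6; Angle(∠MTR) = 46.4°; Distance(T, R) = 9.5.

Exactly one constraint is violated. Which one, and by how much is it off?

Distance(T, R) = 9.5 — off by 4.50.

W = (0.00, 0.00) ✓; WZ at -54.00° ✓; |WZ| = 14.60 ✓; ∠WZP = 71.00° ✓; |ZP| = 20.60 ✓; ∠ZPK = 46.40° ✓; |PK| = 11.60 ✓; ∠PKD = 147.5° ✓; |KD| = 24.20 ✓; ∠KDM = 119.1° ✓; |DM| = 28.10 ✓; ∠DMT = 76.10° ✓; |MT| = 12.60 ✓; ∠MTR = 46.40° ✓; |TR| = 14.00 ✗.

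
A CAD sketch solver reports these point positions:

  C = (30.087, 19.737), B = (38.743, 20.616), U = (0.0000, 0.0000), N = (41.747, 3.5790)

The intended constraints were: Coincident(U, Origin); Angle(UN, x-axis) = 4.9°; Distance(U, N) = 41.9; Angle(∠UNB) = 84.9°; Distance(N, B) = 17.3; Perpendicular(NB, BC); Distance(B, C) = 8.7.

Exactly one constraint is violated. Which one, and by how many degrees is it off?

Perpendicular(NB, BC) — off by 4.20°.

U = (0.00, 0.00) ✓; UN at 4.900° ✓; |UN| = 41.90 ✓; ∠UNB = 84.90° ✓; |NB| = 17.30 ✓; ∠(NB, BC) = 85.80° ✗; |BC| = 8.701 ✓.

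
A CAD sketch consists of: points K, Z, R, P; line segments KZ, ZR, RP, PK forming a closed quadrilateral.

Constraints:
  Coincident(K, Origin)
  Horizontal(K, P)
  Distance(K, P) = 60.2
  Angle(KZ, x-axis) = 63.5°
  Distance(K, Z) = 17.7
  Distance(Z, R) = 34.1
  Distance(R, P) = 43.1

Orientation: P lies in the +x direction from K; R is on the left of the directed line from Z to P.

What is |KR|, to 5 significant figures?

50.389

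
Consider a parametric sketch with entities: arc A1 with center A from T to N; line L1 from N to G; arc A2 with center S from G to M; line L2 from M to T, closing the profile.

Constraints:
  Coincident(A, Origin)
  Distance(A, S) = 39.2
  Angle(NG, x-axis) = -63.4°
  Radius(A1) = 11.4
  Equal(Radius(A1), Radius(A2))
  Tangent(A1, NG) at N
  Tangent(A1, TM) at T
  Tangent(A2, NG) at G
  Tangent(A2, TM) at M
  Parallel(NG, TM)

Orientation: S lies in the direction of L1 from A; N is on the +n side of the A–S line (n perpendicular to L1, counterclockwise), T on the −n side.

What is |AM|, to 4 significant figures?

40.82

The slot axis is L1's direction at -63.4°, so u = (cos -63.4°, sin -63.4°) = (0.4478, -0.8942) and n = (−sin -63.4°, cos -63.4°) = (0.8942, 0.4478). A is at the origin and S lies 39.2 along u from A, so S = 39.2·u = (17.55, -35.05). Tangency of A1 to both parallel lines with radius 11.4 puts N and T at A ± 11.4·n: N = (10.19, 5.104), T = (-10.19, -5.104). Equal radii place G and M the same way about S: G = S + 11.4·n = (27.75, -29.95), M = S − 11.4·n = (7.359, -40.16). Then |AM| = |M − A| = 40.82.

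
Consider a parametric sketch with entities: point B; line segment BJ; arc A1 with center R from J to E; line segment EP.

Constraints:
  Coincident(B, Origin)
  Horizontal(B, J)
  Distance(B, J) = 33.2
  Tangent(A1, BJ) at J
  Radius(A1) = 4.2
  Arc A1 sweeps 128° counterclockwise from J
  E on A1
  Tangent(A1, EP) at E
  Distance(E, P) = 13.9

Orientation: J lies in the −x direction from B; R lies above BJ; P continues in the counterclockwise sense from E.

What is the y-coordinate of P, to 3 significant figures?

17.7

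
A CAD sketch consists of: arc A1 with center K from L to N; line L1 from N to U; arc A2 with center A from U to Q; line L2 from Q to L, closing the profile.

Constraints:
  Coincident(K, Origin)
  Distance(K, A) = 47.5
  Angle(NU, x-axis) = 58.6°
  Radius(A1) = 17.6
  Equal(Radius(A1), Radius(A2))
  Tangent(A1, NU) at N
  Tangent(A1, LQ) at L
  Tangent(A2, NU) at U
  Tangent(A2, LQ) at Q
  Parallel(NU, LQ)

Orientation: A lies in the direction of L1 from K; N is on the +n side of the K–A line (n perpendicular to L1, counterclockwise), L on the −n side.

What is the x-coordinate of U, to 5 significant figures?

9.7255

The slot axis is L1's direction at 58.6°, so u = (cos 58.6°, sin 58.6°) = (0.52101, 0.85355) and n = (−sin 58.6°, cos 58.6°) = (-0.85355, 0.52101). K is at the origin and A lies 47.5 along u from K, so A = 47.5·u = (24.748, 40.544). Tangency of A1 to both parallel lines with radius 17.6 puts N and L at K ± 17.6·n: N = (-15.022, 9.1698), L = (15.022, -9.1698). Equal radii place U and Q the same way about A: U = A + 17.6·n = (9.7255, 49.713), Q = A − 17.6·n = (39.770, 31.374). So U.x = 9.7255.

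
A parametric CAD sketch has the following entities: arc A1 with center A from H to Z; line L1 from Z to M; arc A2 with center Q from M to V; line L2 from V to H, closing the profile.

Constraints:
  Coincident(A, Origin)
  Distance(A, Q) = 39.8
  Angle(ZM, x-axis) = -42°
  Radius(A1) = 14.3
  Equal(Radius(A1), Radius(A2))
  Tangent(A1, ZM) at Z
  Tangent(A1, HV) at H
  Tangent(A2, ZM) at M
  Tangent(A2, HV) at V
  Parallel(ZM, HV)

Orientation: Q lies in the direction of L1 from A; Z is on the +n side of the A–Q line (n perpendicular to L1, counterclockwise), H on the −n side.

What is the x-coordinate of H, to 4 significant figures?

-9.569

The slot axis is L1's direction at -42.0°, so u = (cos -42.0°, sin -42.0°) = (0.7431, -0.6691) and n = (−sin -42.0°, cos -42.0°) = (0.6691, 0.7431). A is at the origin and Q lies 39.8 along u from A, so Q = 39.8·u = (29.58, -26.63). Tangency of A1 to both parallel lines with radius 14.3 puts Z and H at A ± 14.3·n: Z = (9.569, 10.63), H = (-9.569, -10.63). So H.x = -9.569.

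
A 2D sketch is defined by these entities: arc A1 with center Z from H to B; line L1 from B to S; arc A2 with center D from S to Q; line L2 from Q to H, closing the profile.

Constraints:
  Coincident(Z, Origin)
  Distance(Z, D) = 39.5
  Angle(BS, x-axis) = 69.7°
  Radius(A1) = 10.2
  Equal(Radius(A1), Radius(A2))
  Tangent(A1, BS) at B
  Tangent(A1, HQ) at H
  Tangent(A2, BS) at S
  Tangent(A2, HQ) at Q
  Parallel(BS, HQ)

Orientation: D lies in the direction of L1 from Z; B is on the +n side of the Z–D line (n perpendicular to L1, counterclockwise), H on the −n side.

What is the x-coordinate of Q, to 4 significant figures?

23.27

The slot axis is L1's direction at 69.7°, so u = (cos 69.7°, sin 69.7°) = (0.3469, 0.9379) and n = (−sin 69.7°, cos 69.7°) = (-0.9379, 0.3469). Z is at the origin and D lies 39.5 along u from Z, so D = 39.5·u = (13.70, 37.05). Tangency of A1 to both parallel lines with radius 10.2 puts B and H at Z ± 10.2·n: B = (-9.566, 3.539), H = (9.566, -3.539). Equal radii place S and Q the same way about D: S = D + 10.2·n = (4.137, 40.59), Q = D − 10.2·n = (23.27, 33.51). So Q.x = 23.27.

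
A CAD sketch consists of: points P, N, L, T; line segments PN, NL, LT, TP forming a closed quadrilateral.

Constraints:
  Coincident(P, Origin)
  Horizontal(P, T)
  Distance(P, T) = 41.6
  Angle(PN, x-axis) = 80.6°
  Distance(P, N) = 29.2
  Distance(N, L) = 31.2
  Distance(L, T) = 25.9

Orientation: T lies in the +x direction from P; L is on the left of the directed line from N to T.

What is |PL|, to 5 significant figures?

43.770

P is at the origin; PT is horizontal with |PT| = 41.6 and T in +x, so T = (41.6, 0). PN runs at 80.6° with |PN| = 29.2, so N = (4.7691, 28.808). L is determined by |NL| = 31.2 and |LT| = 25.9 together: it lies at the intersection of circle(N, 31.2) and circle(T, 25.9). With |NT| = 46.759, the foot of the radical line on NT is 26.616 from N and the perpendicular offset is √(31.2² − 26.616²) = 16.280. Taking the left-of-NT solution: L = (35.764, 25.234).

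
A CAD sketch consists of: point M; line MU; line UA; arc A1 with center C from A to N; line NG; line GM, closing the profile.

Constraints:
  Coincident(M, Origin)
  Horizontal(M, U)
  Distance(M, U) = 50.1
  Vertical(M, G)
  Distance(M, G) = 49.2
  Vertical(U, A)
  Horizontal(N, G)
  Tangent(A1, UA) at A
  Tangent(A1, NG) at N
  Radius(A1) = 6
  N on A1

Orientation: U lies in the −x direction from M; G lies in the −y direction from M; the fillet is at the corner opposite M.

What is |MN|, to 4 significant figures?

66.07

The virtual corner opposite M is at (-50.10, -49.20). Tangency of A1 to UA means the radius CA is perpendicular to UA and since A1 is tangent to NG there, CN ⟂ NG, with radius 6.0, so the center C sits 6.0 in from both sides at C = (-44.10, -43.20). That places the tangent points at A = (-50.10, -43.20) on UA and N = (-44.10, -49.20) on NG. Then |MN| = |N − M| = 66.07.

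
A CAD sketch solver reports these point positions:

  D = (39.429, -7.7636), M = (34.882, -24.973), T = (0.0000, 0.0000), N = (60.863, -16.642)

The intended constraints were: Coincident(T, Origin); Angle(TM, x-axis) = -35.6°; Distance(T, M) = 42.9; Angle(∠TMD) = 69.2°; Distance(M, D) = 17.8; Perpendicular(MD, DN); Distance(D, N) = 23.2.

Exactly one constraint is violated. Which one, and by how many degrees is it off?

Perpendicular(MD, DN) — off by 7.70°.

T = (0.00, 0.00) ✓; TM at -35.60° ✓; |TM| = 42.90 ✓; ∠TMD = 69.20° ✓; |MD| = 17.80 ✓; ∠(MD, DN) = 97.70° ✗; |DN| = 23.20 ✓.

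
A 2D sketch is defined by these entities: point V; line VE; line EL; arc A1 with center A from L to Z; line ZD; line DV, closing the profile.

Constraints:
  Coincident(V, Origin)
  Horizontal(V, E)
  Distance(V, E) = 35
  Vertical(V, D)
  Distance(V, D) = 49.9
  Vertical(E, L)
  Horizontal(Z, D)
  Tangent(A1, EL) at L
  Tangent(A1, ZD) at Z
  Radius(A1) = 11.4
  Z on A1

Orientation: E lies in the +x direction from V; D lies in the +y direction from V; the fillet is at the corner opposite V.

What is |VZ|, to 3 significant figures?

55.2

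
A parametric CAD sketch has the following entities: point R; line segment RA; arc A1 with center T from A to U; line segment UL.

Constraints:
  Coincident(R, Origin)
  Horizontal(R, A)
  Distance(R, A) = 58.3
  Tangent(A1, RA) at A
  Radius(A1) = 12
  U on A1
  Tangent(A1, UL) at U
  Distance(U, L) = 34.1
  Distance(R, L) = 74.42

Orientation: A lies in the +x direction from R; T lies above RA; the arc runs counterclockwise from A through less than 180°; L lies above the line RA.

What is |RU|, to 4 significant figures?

71.36

Checks: |TU| = 12.00 ✓; ∠(TU, UL) = 90.00° ✓; |UL| = 34.10 ✓; |RL| = 74.42 ✓.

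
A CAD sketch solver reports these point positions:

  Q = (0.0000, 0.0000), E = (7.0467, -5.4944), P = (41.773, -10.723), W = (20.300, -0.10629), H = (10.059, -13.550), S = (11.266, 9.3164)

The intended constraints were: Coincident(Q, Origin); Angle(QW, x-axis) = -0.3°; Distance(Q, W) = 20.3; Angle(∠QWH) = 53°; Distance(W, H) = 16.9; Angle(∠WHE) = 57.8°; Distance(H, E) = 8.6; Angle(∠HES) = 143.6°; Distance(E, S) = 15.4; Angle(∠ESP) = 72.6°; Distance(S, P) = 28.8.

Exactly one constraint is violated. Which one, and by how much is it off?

Distance(S, P) = 28.8 — off by 7.70.

Q = (0.00, 0.00) ✓; QW at -0.3000° ✓; |QW| = 20.30 ✓; ∠QWH = 53.00° ✓; |WH| = 16.90 ✓; ∠WHE = 57.80° ✓; |HE| = 8.600 ✓; ∠HES = 143.6° ✓; |ES| = 15.40 ✓; ∠ESP = 72.60° ✓; |SP| = 36.50 ✗.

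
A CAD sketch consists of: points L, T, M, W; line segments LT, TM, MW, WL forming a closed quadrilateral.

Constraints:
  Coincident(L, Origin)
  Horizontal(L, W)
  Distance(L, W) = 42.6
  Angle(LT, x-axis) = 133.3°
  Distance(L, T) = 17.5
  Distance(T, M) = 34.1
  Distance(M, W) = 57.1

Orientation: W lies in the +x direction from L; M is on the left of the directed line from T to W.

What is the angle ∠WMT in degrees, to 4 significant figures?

70.82°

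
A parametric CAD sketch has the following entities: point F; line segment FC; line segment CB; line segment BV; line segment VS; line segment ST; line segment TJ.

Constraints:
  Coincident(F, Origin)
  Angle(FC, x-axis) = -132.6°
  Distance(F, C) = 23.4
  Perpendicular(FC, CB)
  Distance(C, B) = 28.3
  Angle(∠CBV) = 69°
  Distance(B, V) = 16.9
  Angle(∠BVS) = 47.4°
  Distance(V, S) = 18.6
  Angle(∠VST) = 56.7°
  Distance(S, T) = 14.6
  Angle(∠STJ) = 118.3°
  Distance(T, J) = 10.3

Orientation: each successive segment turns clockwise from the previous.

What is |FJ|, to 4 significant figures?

34.73

F is at the origin; FC runs at -132.6° with length 23.4, so C = (-15.84, -17.22). The perpendicularity gives CB at right angles to FC, so CB runs at 137.4°; with |CB| = 28.3, B = (-36.67, 1.931). ∠CBV = 69.0° gives BV at 26.40° from the x-axis; with |BV| = 16.9, V = (-21.53, 9.445). ∠BVS = 47.4° gives VS at -106.2° from the x-axis; with |VS| = 18.6, S = (-26.72, -8.416). ∠VST = 56.7° gives ST at 130.5° from the x-axis; with |ST| = 14.6, T = (-36.20, 2.686). ∠STJ = 118.3° gives TJ at 68.80° from the x-axis; with |TJ| = 10.3, J = (-32.48, 12.29). Then |FJ| = |J − F| = 34.73.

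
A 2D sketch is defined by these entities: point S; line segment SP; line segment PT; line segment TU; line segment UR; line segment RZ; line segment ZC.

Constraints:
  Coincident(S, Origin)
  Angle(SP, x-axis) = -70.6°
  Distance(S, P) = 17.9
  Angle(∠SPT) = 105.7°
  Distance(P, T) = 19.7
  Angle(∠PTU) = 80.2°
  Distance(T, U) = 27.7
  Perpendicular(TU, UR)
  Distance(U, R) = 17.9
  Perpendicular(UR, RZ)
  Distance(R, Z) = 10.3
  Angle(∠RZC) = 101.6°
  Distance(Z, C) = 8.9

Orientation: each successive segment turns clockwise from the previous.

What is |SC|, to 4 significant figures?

13.28

UR ⟂ RZ, so RZ runs at -64.70°; with |RZ| = 10.3, Z = (-1.425, -4.831). ∠RZC = 101.6° gives ZC at -143.1° from the x-axis; with |ZC| = 8.9, C = (-8.542, -10.17). Then |SC| = |C − S| = 13.28.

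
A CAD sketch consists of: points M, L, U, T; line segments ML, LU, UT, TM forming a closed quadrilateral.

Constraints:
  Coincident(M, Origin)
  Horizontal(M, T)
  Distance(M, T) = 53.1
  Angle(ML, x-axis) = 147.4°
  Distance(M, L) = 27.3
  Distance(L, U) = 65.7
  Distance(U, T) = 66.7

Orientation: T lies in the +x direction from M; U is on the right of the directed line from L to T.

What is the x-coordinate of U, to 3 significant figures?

4.03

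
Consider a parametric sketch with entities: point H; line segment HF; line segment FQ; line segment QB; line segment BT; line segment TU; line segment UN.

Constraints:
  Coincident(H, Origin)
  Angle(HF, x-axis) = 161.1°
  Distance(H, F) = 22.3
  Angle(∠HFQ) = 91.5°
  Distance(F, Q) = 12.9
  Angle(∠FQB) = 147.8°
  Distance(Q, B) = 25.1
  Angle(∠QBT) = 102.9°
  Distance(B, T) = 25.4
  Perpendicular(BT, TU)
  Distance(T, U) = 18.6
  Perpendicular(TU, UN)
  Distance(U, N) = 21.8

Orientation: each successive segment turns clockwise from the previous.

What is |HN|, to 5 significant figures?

19.785

BT ⟂ TU, so TU runs at -126.70°; with |TU| = 18.6, U = (11.124, 5.7082). TU is perpendicular to UN, so UN runs at 143.30°; with |UN| = 21.8, N = (-6.3549, 18.736). Then |HN| = |N − H| = 19.785.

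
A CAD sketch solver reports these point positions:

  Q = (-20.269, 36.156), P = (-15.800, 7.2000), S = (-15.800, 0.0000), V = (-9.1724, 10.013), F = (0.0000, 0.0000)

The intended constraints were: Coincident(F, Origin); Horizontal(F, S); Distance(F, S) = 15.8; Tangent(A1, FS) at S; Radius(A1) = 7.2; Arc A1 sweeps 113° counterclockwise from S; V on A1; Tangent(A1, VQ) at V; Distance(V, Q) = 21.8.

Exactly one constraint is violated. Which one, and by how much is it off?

Distance(V, Q) = 21.8 — off by 6.60.

F = (0.00, 0.00) ✓; F.y = 0.00, S.y = 0.00 ✓; |FS| = 15.80 ✓; ∠(PS, SF) = 90.00° ✓; |PS| = 7.200 ✓; bearing(P→V) − bearing(P→S) = 113.0° ✓; |PV| = 7.200 ✓; ∠(PV, VQ) = 90.00° ✓; |VQ| = 28.40 ✗.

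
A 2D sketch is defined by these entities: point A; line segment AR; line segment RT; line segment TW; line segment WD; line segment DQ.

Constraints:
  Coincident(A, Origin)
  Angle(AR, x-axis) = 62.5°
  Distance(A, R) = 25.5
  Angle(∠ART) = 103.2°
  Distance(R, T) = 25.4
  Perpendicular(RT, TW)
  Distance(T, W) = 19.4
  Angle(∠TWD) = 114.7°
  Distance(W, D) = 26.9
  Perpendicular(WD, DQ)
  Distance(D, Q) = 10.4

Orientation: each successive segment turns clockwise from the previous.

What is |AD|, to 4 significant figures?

8.935

RT ⟂ TW, so TW runs at -104.3°; with |TW| = 19.4, W = (31.60, -2.454). ∠TWD = 114.7° gives WD at -169.6° from the x-axis; with |WD| = 26.9, D = (5.138, -7.310). Then |AD| = |D − A| = 8.935.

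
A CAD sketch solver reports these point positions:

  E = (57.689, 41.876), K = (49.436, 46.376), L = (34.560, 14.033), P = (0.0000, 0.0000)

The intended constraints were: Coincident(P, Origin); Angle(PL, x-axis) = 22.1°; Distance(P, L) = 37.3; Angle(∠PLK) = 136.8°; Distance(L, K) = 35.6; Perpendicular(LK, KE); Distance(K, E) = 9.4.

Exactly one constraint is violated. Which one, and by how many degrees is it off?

Perpendicular(LK, KE) — off by 3.90°.

P = (0.00, 0.00) ✓; PL at 22.10° ✓; |PL| = 37.30 ✓; ∠PLK = 136.8° ✓; |LK| = 35.60 ✓; ∠(LK, KE) = 93.90° ✗; |KE| = 9.400 ✓.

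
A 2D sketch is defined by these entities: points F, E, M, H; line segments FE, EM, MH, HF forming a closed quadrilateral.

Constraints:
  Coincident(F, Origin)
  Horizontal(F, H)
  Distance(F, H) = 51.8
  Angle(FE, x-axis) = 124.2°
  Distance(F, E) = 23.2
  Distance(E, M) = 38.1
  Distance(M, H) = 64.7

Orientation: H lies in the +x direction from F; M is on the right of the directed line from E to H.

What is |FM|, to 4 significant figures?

21.34

Checks: |EM| = 38.10 ✓; |MH| = 64.70 ✓.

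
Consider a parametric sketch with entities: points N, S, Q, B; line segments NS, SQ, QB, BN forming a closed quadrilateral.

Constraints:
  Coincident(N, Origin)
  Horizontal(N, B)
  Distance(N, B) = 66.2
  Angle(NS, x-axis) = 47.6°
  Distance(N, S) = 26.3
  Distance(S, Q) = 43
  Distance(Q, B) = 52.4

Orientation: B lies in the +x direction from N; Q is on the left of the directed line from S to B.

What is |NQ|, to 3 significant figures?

69.3

N is at the origin; N and B share the same y with |NB| = 66.2 and B in +x, so B = (66.2, 0). NS runs at 47.6° with |NS| = 26.3, so S = (17.7, 19.4). Q is determined by |SQ| = 43.0 and |QB| = 52.4 together: it lies at the intersection of circle(S, 43.0) and circle(B, 52.4). With |SB| = 52.2, the foot of the radical line on SB is 17.5 from S and the perpendicular offset is √(43.0² − 17.5²) = 39.3. Taking the left-of-SB solution: Q = (48.6, 49.4).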